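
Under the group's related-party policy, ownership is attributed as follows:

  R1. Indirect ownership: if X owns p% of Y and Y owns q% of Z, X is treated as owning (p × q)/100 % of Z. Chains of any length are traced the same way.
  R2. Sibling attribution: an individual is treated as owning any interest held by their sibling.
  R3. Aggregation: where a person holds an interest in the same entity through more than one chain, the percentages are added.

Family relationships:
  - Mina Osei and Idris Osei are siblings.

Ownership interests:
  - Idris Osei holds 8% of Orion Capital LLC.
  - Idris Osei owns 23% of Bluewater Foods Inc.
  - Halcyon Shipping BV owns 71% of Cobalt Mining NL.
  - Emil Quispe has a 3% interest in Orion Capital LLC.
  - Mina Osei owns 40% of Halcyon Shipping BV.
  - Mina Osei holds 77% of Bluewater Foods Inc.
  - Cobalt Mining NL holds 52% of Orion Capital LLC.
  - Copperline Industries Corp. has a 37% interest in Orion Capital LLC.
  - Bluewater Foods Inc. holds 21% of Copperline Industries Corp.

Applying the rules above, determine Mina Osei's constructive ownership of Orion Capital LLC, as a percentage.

30.538%

By sibling attribution (R2), Mina Osei is treated as also owning Idris Osei's interest in Bluewater Foods Inc, giving 77% + 23% = 100%.
By sibling attribution (R2), Mina Osei is treated as owning Idris Osei's 8% interest in Orion Capital LLC.
Chain via Bluewater Foods Inc. → Copperline Industries Corp. (R1): 100% × 21% × 37% = 7.77% of Orion Capital LLC.
Chain via Halcyon Shipping BV → Cobalt Mining NL (R1): 40% × 71% × 52% = 14.768% of Orion Capital LLC.
Direct interest in Orion Capital LLC: 8%.
Aggregating (R3): 7.77% + 14.768% + 8% = 30.538%.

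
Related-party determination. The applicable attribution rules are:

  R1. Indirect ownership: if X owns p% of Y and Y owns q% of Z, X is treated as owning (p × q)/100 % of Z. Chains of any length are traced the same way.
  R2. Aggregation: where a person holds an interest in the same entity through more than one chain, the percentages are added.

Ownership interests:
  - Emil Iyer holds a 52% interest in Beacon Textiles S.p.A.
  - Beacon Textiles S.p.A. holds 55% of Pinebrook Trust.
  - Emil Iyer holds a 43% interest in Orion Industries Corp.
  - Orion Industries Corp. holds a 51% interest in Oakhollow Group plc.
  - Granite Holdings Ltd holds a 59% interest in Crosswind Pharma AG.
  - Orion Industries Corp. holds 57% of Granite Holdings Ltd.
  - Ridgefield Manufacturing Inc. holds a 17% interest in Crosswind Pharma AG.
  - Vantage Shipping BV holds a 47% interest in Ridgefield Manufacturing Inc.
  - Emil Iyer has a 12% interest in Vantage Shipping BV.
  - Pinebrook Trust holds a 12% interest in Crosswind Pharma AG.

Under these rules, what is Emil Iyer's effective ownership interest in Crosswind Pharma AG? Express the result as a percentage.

Chain via Orion Industries Corp. → Granite Holdings Ltd (R1): 43% × 57% × 59% = 14.4609% of Crosswind Pharma AG.
Chain via Beacon Textiles S.p.A. → Pinebrook Trust (R1): 52% × 55% × 12% = 3.432% of Crosswind Pharma AG.
Chain via Vantage Shipping BV → Ridgefield Manufacturing Inc. (R1): 12% × 47% × 17% = 0.9588% of Crosswind Pharma AG.
Aggregating (R2): 14.4609% + 3.432% + 0.9588% = 18.8517%.

18.8517%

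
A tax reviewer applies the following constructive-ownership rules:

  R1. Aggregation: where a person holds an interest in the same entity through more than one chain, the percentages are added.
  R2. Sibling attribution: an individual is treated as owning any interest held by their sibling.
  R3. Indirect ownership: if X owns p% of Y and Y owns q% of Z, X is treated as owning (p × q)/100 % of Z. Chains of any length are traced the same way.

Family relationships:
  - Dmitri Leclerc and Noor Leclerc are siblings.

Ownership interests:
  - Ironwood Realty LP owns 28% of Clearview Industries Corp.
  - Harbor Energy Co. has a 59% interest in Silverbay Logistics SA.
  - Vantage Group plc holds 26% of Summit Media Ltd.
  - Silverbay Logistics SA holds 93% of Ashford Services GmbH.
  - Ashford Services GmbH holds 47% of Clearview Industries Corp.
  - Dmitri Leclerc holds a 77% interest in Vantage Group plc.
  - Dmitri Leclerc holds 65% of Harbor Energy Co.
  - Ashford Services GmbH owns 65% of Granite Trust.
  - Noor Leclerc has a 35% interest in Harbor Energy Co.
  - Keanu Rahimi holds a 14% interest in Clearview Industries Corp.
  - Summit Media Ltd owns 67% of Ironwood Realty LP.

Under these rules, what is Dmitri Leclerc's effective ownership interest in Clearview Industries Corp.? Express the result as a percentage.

By sibling attribution (R2), Dmitri Leclerc is treated as also owning Noor Leclerc's interest in Harbor Energy Co, giving 65% + 35% = 100%.
Chain via Harbor Energy Co. → Silverbay Logistics SA → Ashford Services GmbH (R3): 100% × 59% × 93% × 47% = 25.7889% of Clearview Industries Corp.
Chain via Vantage Group plc → Summit Media Ltd → Ironwood Realty LP (R3): 77% × 26% × 67% × 28% = 3.755752% of Clearview Industries Corp.
Aggregating (R1): 25.7889% + 3.755752% = 29.544652%.

29.544652%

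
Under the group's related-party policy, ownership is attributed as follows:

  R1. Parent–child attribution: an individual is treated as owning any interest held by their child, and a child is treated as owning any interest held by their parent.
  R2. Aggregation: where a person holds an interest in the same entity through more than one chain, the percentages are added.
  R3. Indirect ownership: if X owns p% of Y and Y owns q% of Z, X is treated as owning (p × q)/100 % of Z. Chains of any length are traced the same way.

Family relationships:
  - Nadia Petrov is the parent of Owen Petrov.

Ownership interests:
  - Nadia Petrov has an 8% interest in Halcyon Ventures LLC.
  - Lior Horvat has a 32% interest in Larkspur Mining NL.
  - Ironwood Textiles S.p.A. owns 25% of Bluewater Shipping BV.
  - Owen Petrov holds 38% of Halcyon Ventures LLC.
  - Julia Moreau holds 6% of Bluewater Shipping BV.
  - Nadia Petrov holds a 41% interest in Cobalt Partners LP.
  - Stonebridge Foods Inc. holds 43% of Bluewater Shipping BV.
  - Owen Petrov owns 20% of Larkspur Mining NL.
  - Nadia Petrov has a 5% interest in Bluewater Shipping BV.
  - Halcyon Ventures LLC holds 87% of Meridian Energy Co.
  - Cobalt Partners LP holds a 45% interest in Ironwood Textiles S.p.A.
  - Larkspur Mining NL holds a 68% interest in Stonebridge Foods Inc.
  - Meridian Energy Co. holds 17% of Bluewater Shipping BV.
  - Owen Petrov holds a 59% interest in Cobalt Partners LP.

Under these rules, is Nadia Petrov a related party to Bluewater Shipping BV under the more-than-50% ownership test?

By parent–child attribution (R1), Nadia Petrov is treated as also owning Owen Petrov's interest in Halcyon Ventures LLC, giving 8% + 38% = 46%.
By parent–child attribution (R1), Nadia Petrov is treated as also owning Owen Petrov's interest in Cobalt Partners LP, giving 41% + 59% = 100%.
By parent–child attribution (R1), Nadia Petrov is treated as owning Owen Petrov's 20% interest in Larkspur Mining NL.
Chain via Halcyon Ventures LLC → Meridian Energy Co. (R3): 46% × 87% × 17% = 6.8034% of Bluewater Shipping BV.
Chain via Cobalt Partners LP → Ironwood Textiles S.p.A. (R3): 100% × 45% × 25% = 11.25% of Bluewater Shipping BV.
Direct interest in Bluewater Shipping BV: 5%.
Chain via Larkspur Mining NL → Stonebridge Foods Inc. (R3): 20% × 68% × 43% = 5.848% of Bluewater Shipping BV.
Aggregating (R2): 6.8034% + 11.25% + 5% + 5.848% = 28.9014%.
28.9014% does not exceed the 50% threshold, so Nadia is not a related party to Bluewater Shipping BV.

No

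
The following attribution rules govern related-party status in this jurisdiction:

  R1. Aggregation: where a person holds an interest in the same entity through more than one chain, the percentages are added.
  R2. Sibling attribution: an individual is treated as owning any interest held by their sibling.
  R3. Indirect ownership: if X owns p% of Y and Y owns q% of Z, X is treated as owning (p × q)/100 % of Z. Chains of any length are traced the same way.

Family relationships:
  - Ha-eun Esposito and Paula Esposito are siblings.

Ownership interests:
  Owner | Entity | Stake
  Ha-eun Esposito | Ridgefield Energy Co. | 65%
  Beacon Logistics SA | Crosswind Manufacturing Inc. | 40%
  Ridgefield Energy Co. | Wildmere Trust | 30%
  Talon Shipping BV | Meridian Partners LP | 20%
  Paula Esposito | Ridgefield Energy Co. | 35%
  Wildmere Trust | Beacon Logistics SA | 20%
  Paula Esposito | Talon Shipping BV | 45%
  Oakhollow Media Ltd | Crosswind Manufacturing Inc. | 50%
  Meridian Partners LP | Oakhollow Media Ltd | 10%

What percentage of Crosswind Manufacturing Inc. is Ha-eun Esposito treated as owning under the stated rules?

By sibling attribution (R2), Ha-eun Esposito is treated as also owning Paula Esposito's interest in Ridgefield Energy Co, giving 65% + 35% = 100%.
By sibling attribution (R2), Ha-eun Esposito is treated as owning Paula Esposito's 45% interest in Talon Shipping BV.
Chain via Ridgefield Energy Co. → Wildmere Trust → Beacon Logistics SA (R3): 100% × 30% × 20% × 40% = 2.4% of Crosswind Manufacturing Inc.
Chain via Talon Shipping BV → Meridian Partners LP → Oakhollow Media Ltd (R3): 45% × 20% × 10% × 50% = 0.45% of Crosswind Manufacturing Inc.
Aggregating (R1): 2.4% + 0.45% = 2.85%.

2.85%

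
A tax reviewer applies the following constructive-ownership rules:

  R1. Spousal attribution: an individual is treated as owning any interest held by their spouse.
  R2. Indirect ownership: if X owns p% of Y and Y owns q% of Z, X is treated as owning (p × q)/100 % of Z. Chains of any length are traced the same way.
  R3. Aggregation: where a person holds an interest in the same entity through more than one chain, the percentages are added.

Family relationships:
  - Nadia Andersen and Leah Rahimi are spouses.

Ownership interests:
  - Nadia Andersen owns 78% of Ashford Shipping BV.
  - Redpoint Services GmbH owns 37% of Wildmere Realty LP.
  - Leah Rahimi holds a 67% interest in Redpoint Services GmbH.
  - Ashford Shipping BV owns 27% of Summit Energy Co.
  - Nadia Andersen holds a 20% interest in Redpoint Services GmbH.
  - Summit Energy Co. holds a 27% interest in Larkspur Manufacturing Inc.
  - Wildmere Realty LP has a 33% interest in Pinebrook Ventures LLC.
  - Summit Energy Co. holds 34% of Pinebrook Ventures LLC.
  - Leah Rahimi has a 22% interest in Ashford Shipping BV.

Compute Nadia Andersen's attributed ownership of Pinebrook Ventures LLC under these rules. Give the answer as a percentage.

19.8027%

By spousal attribution (R1), Nadia Andersen is treated as also owning Leah Rahimi's interest in Redpoint Services GmbH, giving 20% + 67% = 87%.
By spousal attribution (R1), Nadia Andersen is treated as also owning Leah Rahimi's interest in Ashford Shipping BV, giving 78% + 22% = 100%.
Chain via Redpoint Services GmbH → Wildmere Realty LP (R2): 87% × 37% × 33% = 10.6227% of Pinebrook Ventures LLC.
Chain via Ashford Shipping BV → Summit Energy Co. (R2): 100% × 27% × 34% = 9.18% of Pinebrook Ventures LLC.
Aggregating (R3): 10.6227% + 9.18% = 19.8027%.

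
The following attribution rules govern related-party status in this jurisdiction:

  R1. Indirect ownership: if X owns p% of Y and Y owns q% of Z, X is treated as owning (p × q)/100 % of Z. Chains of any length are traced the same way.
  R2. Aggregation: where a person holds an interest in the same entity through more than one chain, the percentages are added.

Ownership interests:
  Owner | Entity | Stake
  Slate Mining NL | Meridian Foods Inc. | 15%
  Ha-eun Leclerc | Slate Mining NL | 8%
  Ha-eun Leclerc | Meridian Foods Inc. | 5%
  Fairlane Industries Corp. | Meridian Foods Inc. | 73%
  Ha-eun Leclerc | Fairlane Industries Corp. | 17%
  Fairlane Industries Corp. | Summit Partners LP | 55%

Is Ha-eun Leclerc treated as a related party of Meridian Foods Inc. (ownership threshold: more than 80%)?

No

Chain via Fairlane Industries Corp. (R1): 17% × 73% = 12.41% of Meridian Foods Inc.
Chain via Slate Mining NL (R1): 8% × 15% = 1.2% of Meridian Foods Inc.
Direct interest in Meridian Foods Inc: 5%.
Aggregating (R2): 12.41% + 1.2% + 5% = 18.61%.
18.61% does not exceed the 80% threshold, so Ha-eun is not a related party to Meridian Foods Inc.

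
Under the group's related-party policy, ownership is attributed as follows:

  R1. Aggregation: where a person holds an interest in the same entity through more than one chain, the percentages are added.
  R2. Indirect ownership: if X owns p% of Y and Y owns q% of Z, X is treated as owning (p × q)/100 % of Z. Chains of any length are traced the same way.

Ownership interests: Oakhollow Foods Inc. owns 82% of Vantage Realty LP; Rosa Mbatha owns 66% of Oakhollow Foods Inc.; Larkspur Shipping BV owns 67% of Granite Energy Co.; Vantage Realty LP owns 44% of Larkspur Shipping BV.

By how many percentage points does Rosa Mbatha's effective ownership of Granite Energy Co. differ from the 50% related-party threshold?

34.045424

Chain via Oakhollow Foods Inc. → Vantage Realty LP → Larkspur Shipping BV (R2): 66% × 82% × 44% × 67% = 15.954576% of Granite Energy Co.
15.954576% falls short of the 50% threshold by 34.045424 percentage points.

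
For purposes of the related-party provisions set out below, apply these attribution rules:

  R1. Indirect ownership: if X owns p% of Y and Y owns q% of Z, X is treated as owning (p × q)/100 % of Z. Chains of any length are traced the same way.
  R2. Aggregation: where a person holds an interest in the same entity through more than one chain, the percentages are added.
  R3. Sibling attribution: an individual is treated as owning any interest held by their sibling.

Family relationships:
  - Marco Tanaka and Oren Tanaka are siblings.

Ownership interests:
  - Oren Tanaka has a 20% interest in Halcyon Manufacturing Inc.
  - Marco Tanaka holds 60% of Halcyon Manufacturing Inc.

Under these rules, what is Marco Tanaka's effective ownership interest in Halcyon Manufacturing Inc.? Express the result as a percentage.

80%

By sibling attribution (R3), Marco Tanaka is treated as also owning Oren Tanaka's interest in Halcyon Manufacturing Inc, giving 60% + 20% = 80%.
Direct interest in Halcyon Manufacturing Inc: 80%.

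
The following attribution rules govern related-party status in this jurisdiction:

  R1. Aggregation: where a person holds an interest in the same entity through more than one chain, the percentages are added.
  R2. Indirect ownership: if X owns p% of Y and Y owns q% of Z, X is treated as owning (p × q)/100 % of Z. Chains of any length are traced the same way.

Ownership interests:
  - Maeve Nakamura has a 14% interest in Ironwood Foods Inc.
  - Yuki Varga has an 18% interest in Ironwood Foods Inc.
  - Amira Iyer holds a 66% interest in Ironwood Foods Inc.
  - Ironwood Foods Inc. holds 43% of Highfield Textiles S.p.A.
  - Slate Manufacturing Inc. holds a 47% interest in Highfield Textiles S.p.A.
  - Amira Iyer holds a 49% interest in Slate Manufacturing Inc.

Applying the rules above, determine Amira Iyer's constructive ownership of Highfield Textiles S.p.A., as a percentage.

Chain via Slate Manufacturing Inc. (R2): 49% × 47% = 23.03% of Highfield Textiles S.p.A.
Chain via Ironwood Foods Inc. (R2): 66% × 43% = 28.38% of Highfield Textiles S.p.A.
Aggregating (R1): 23.03% + 28.38% = 51.41%.

51.41%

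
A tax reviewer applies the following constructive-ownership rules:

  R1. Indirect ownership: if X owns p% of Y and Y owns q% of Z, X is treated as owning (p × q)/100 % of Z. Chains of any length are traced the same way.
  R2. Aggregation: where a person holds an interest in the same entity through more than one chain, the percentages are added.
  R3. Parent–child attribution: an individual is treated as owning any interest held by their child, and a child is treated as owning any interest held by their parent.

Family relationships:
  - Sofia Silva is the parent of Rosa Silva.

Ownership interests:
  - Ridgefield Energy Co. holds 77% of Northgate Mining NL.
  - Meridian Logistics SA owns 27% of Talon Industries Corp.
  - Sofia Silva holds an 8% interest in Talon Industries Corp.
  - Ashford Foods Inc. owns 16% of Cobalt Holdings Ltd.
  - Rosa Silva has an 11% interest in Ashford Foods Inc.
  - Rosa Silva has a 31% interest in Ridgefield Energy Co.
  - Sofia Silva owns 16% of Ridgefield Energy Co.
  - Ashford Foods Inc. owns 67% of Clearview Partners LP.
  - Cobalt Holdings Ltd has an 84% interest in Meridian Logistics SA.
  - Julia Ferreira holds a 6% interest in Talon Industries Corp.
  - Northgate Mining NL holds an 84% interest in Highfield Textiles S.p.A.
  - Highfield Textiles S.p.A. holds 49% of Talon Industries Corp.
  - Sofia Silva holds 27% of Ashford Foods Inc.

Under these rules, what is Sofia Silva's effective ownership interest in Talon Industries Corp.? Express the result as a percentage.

By parent–child attribution (R3), Sofia Silva is treated as also owning Rosa Silva's interest in Ridgefield Energy Co, giving 16% + 31% = 47%.
By parent–child attribution (R3), Sofia Silva is treated as also owning Rosa Silva's interest in Ashford Foods Inc, giving 27% + 11% = 38%.
Chain via Ridgefield Energy Co. → Northgate Mining NL → Highfield Textiles S.p.A. (R1): 47% × 77% × 84% × 49% = 14.895804% of Talon Industries Corp.
Chain via Ashford Foods Inc. → Cobalt Holdings Ltd → Meridian Logistics SA (R1): 38% × 16% × 84% × 27% = 1.378944% of Talon Industries Corp.
Direct interest in Talon Industries Corp: 8%.
Aggregating (R2): 14.895804% + 1.378944% + 8% = 24.274748%.

24.274748%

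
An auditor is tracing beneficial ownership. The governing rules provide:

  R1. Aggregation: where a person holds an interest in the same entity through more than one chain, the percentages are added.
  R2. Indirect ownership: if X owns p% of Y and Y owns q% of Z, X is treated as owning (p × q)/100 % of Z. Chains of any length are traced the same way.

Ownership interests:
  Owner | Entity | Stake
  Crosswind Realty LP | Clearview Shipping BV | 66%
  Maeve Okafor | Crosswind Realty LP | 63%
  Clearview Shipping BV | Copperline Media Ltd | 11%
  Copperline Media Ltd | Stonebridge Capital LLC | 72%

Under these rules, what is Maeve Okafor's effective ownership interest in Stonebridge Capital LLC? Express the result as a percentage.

Chain via Crosswind Realty LP → Clearview Shipping BV → Copperline Media Ltd (R2): 63% × 66% × 11% × 72% = 3.293136% of Stonebridge Capital LLC.

3.293136%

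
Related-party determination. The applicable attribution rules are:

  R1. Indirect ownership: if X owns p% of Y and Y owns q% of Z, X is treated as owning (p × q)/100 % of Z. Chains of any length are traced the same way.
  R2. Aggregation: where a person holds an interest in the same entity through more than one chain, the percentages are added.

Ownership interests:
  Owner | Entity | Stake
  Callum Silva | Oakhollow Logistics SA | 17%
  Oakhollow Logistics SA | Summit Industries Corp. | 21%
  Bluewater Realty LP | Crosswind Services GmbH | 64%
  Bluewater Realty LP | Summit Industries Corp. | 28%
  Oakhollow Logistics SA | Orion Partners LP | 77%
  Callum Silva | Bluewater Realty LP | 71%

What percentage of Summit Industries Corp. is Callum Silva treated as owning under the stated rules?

23.45%

Chain via Oakhollow Logistics SA (R1): 17% × 21% = 3.57% of Summit Industries Corp.
Chain via Bluewater Realty LP (R1): 71% × 28% = 19.88% of Summit Industries Corp.
Aggregating (R2): 3.57% + 19.88% = 23.45%.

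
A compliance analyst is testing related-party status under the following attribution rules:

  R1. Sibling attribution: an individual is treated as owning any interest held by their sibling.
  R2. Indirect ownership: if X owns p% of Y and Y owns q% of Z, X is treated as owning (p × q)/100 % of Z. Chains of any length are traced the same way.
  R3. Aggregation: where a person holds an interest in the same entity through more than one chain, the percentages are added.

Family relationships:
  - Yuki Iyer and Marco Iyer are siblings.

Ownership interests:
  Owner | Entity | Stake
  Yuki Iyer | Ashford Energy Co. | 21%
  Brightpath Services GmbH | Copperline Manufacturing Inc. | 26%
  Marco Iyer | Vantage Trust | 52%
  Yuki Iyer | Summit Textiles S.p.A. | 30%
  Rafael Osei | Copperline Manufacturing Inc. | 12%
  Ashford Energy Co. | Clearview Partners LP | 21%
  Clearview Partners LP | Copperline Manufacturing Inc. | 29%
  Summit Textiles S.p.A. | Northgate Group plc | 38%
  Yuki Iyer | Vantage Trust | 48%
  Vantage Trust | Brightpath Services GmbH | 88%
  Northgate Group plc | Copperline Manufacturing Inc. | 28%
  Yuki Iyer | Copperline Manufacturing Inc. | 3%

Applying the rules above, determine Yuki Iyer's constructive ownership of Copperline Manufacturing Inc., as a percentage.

30.3509%

By sibling attribution (R1), Yuki Iyer is treated as also owning Marco Iyer's interest in Vantage Trust, giving 48% + 52% = 100%.
Chain via Summit Textiles S.p.A. → Northgate Group plc (R2): 30% × 38% × 28% = 3.192% of Copperline Manufacturing Inc.
Chain via Ashford Energy Co. → Clearview Partners LP (R2): 21% × 21% × 29% = 1.2789% of Copperline Manufacturing Inc.
Chain via Vantage Trust → Brightpath Services GmbH (R2): 100% × 88% × 26% = 22.88% of Copperline Manufacturing Inc.
Direct interest in Copperline Manufacturing Inc: 3%.
Aggregating (R3): 3.192% + 1.2789% + 22.88% + 3% = 30.3509%.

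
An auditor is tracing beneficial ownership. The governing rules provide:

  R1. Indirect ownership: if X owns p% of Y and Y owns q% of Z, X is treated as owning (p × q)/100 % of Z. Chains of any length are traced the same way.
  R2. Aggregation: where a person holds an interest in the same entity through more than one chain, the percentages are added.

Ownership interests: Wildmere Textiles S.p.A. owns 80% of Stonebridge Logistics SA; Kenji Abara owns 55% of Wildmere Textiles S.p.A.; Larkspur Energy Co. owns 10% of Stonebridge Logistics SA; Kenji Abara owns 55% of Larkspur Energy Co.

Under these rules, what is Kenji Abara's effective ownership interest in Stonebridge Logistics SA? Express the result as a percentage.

Chain via Wildmere Textiles S.p.A. (R1): 55% × 80% = 44% of Stonebridge Logistics SA.
Chain via Larkspur Energy Co. (R1): 55% × 10% = 5.5% of Stonebridge Logistics SA.
Aggregating (R2): 44% + 5.5% = 49.5%.

49.5%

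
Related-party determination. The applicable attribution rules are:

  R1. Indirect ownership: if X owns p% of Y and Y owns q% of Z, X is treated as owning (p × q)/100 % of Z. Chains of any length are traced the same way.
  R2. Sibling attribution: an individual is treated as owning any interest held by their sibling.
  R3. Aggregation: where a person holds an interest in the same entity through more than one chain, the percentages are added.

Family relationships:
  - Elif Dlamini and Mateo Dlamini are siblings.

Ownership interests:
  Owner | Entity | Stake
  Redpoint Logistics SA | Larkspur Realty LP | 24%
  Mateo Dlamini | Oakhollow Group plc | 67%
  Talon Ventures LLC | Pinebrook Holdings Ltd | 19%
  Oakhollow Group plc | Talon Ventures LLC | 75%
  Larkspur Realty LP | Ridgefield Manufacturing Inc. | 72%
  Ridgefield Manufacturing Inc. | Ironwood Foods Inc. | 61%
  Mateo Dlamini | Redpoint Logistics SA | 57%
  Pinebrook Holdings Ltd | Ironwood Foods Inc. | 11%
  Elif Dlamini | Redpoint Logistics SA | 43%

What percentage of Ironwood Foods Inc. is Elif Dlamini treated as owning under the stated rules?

11.591025%

By sibling attribution (R2), Elif Dlamini is treated as also owning Mateo Dlamini's interest in Redpoint Logistics SA, giving 43% + 57% = 100%.
By sibling attribution (R2), Elif Dlamini is treated as owning Mateo Dlamini's 67% interest in Oakhollow Group plc.
Chain via Redpoint Logistics SA → Larkspur Realty LP → Ridgefield Manufacturing Inc. (R1): 100% × 24% × 72% × 61% = 10.5408% of Ironwood Foods Inc.
Chain via Oakhollow Group plc → Talon Ventures LLC → Pinebrook Holdings Ltd (R1): 67% × 75% × 19% × 11% = 1.050225% of Ironwood Foods Inc.
Aggregating (R3): 10.5408% + 1.050225% = 11.591025%.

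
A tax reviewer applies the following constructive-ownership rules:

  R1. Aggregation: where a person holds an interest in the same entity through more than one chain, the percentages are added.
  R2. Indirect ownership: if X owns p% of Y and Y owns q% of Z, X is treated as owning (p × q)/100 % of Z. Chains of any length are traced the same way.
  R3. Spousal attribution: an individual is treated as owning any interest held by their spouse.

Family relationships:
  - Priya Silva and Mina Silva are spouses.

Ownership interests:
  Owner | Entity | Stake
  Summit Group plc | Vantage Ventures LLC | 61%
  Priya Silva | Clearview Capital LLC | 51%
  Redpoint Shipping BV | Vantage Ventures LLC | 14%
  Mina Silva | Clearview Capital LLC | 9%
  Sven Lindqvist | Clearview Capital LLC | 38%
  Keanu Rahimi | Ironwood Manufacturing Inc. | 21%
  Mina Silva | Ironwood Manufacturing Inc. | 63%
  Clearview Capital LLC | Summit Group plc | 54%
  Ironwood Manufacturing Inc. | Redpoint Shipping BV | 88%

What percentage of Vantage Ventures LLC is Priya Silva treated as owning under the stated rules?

By spousal attribution (R3), Priya Silva is treated as also owning Mina Silva's interest in Clearview Capital LLC, giving 51% + 9% = 60%.
By spousal attribution (R3), Priya Silva is treated as owning Mina Silva's 63% interest in Ironwood Manufacturing Inc.
Chain via Clearview Capital LLC → Summit Group plc (R2): 60% × 54% × 61% = 19.764% of Vantage Ventures LLC.
Chain via Ironwood Manufacturing Inc. → Redpoint Shipping BV (R2): 63% × 88% × 14% = 7.7616% of Vantage Ventures LLC.
Aggregating (R1): 19.764% + 7.7616% = 27.5256%.

27.5256%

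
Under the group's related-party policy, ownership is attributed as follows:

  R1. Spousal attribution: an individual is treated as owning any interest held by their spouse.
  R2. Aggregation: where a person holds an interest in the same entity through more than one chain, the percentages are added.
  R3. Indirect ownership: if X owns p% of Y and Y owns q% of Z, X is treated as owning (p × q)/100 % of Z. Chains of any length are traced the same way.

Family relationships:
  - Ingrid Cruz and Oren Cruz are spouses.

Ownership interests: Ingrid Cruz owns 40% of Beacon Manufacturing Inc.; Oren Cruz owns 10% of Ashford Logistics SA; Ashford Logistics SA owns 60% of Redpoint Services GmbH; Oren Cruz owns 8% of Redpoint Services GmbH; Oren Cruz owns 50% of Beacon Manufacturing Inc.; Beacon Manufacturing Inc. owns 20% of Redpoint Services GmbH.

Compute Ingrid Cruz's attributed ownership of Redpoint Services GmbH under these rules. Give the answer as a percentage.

By spousal attribution (R1), Ingrid Cruz is treated as also owning Oren Cruz's interest in Beacon Manufacturing Inc, giving 40% + 50% = 90%.
By spousal attribution (R1), Ingrid Cruz is treated as owning Oren Cruz's 10% interest in Ashford Logistics SA.
By spousal attribution (R1), Ingrid Cruz is treated as owning Oren Cruz's 8% interest in Redpoint Services GmbH.
Chain via Beacon Manufacturing Inc. (R3): 90% × 20% = 18% of Redpoint Services GmbH.
Chain via Ashford Logistics SA (R3): 10% × 60% = 6% of Redpoint Services GmbH.
Direct interest in Redpoint Services GmbH: 8%.
Aggregating (R2): 18% + 6% + 8% = 32%.

32%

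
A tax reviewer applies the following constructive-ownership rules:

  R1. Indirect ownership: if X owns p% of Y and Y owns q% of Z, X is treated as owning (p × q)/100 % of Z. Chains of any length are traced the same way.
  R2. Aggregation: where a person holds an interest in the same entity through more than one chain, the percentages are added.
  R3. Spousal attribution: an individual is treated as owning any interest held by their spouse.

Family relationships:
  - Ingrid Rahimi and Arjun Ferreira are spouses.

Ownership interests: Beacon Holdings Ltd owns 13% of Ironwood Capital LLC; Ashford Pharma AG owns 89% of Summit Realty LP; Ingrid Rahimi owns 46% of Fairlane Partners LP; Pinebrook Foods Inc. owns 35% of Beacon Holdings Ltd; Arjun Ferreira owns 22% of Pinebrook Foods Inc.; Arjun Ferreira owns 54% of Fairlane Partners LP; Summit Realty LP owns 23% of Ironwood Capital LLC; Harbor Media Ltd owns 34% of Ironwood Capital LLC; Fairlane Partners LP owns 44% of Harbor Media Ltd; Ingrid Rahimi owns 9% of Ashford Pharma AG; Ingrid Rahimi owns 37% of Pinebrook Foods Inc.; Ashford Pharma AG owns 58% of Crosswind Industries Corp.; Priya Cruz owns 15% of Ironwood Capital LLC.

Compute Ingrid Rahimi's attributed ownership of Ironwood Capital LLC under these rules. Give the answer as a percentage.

19.4868%

By spousal attribution (R3), Ingrid Rahimi is treated as also owning Arjun Ferreira's interest in Pinebrook Foods Inc, giving 37% + 22% = 59%.
By spousal attribution (R3), Ingrid Rahimi is treated as also owning Arjun Ferreira's interest in Fairlane Partners LP, giving 46% + 54% = 100%.
Chain via Pinebrook Foods Inc. → Beacon Holdings Ltd (R1): 59% × 35% × 13% = 2.6845% of Ironwood Capital LLC.
Chain via Ashford Pharma AG → Summit Realty LP (R1): 9% × 89% × 23% = 1.8423% of Ironwood Capital LLC.
Chain via Fairlane Partners LP → Harbor Media Ltd (R1): 100% × 44% × 34% = 14.96% of Ironwood Capital LLC.
Aggregating (R2): 2.6845% + 1.8423% + 14.96% = 19.4868%.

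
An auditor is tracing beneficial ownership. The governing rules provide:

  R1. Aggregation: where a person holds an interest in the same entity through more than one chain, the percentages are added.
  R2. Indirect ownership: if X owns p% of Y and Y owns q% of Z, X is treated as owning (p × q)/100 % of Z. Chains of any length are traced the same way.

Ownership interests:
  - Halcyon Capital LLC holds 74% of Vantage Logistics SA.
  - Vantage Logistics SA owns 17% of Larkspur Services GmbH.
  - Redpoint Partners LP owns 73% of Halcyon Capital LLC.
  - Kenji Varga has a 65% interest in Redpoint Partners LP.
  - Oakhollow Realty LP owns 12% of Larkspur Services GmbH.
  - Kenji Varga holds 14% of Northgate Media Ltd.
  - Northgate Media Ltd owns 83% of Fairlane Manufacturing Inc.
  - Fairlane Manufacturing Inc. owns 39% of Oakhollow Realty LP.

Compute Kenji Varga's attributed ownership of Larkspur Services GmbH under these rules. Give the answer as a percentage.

6.513026%

Chain via Redpoint Partners LP → Halcyon Capital LLC → Vantage Logistics SA (R2): 65% × 73% × 74% × 17% = 5.96921% of Larkspur Services GmbH.
Chain via Northgate Media Ltd → Fairlane Manufacturing Inc. → Oakhollow Realty LP (R2): 14% × 83% × 39% × 12% = 0.543816% of Larkspur Services GmbH.
Aggregating (R1): 5.96921% + 0.543816% = 6.513026%.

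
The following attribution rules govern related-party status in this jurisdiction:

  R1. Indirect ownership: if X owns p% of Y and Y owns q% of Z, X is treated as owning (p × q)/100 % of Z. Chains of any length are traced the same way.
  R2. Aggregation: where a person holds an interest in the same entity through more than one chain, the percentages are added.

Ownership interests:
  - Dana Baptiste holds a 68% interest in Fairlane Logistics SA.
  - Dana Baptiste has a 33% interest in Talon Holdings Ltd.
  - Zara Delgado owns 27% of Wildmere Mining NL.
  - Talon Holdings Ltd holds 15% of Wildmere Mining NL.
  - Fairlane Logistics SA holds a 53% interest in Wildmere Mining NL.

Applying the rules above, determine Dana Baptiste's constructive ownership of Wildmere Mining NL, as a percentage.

40.99%

Chain via Fairlane Logistics SA (R1): 68% × 53% = 36.04% of Wildmere Mining NL.
Chain via Talon Holdings Ltd (R1): 33% × 15% = 4.95% of Wildmere Mining NL.
Aggregating (R2): 36.04% + 4.95% = 40.99%.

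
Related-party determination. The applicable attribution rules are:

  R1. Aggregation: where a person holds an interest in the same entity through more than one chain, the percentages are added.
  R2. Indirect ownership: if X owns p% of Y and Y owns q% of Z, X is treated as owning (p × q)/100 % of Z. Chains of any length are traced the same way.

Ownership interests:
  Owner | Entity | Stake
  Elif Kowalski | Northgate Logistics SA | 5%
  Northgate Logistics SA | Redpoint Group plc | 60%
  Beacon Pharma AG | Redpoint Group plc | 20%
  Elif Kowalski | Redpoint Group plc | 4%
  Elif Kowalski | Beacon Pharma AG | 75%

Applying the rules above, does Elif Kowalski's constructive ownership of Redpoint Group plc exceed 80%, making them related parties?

No

Chain via Northgate Logistics SA (R2): 5% × 60% = 3% of Redpoint Group plc.
Chain via Beacon Pharma AG (R2): 75% × 20% = 15% of Redpoint Group plc.
Direct interest in Redpoint Group plc: 4%.
Aggregating (R1): 3% + 15% + 4% = 22%.
22% does not exceed the 80% threshold, so Elif is not a related party to Redpoint Group plc.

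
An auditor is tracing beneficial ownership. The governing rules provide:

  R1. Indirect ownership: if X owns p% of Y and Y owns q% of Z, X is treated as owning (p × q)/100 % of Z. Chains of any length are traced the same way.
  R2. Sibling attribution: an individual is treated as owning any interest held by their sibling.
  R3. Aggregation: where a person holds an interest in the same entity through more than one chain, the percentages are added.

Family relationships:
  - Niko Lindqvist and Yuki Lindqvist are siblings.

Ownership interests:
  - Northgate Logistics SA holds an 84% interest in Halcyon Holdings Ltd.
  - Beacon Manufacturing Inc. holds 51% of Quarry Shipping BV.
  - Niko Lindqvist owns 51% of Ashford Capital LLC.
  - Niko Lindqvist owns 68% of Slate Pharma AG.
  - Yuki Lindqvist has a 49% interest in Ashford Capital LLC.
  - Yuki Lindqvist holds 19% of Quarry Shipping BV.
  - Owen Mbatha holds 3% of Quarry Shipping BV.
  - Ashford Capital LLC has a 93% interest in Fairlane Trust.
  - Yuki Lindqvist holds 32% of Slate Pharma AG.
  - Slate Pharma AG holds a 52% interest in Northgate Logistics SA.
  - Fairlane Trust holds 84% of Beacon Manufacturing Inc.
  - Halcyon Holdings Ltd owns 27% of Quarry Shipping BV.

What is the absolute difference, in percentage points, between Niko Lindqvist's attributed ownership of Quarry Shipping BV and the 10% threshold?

60.6348

By sibling attribution (R2), Niko Lindqvist is treated as also owning Yuki Lindqvist's interest in Slate Pharma AG, giving 68% + 32% = 100%.
By sibling attribution (R2), Niko Lindqvist is treated as also owning Yuki Lindqvist's interest in Ashford Capital LLC, giving 51% + 49% = 100%.
By sibling attribution (R2), Niko Lindqvist is treated as owning Yuki Lindqvist's 19% interest in Quarry Shipping BV.
Chain via Slate Pharma AG → Northgate Logistics SA → Halcyon Holdings Ltd (R1): 100% × 52% × 84% × 27% = 11.7936% of Quarry Shipping BV.
Chain via Ashford Capital LLC → Fairlane Trust → Beacon Manufacturing Inc. (R1): 100% × 93% × 84% × 51% = 39.8412% of Quarry Shipping BV.
Direct interest in Quarry Shipping BV: 19%.
Aggregating (R3): 11.7936% + 39.8412% + 19% = 70.6348%.
70.6348% exceeds the 10% threshold by 60.6348 percentage points.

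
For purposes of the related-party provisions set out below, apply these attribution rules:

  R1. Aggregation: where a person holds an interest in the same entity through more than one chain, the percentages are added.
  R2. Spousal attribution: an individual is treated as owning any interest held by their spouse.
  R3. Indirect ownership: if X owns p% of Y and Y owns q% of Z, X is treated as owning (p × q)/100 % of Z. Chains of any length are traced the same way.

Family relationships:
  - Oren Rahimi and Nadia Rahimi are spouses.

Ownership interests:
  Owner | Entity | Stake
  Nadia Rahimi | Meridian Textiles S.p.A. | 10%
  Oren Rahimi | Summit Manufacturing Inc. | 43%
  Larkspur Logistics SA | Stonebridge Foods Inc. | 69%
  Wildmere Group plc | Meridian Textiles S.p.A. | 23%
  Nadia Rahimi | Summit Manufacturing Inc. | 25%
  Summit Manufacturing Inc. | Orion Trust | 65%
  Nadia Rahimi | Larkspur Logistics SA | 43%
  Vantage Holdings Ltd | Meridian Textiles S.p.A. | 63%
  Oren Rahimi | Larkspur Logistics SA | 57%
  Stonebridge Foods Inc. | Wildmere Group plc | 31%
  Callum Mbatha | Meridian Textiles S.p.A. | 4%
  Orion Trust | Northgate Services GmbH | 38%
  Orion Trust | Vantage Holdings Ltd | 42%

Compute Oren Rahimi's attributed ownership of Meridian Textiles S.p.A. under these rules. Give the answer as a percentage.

26.61502%

By spousal attribution (R2), Oren Rahimi is treated as also owning Nadia Rahimi's interest in Summit Manufacturing Inc, giving 43% + 25% = 68%.
By spousal attribution (R2), Oren Rahimi is treated as also owning Nadia Rahimi's interest in Larkspur Logistics SA, giving 57% + 43% = 100%.
By spousal attribution (R2), Oren Rahimi is treated as owning Nadia Rahimi's 10% interest in Meridian Textiles S.p.A.
Chain via Summit Manufacturing Inc. → Orion Trust → Vantage Holdings Ltd (R3): 68% × 65% × 42% × 63% = 11.69532% of Meridian Textiles S.p.A.
Chain via Larkspur Logistics SA → Stonebridge Foods Inc. → Wildmere Group plc (R3): 100% × 69% × 31% × 23% = 4.9197% of Meridian Textiles S.p.A.
Direct interest in Meridian Textiles S.p.A: 10%.
Aggregating (R1): 11.69532% + 4.9197% + 10% = 26.61502%.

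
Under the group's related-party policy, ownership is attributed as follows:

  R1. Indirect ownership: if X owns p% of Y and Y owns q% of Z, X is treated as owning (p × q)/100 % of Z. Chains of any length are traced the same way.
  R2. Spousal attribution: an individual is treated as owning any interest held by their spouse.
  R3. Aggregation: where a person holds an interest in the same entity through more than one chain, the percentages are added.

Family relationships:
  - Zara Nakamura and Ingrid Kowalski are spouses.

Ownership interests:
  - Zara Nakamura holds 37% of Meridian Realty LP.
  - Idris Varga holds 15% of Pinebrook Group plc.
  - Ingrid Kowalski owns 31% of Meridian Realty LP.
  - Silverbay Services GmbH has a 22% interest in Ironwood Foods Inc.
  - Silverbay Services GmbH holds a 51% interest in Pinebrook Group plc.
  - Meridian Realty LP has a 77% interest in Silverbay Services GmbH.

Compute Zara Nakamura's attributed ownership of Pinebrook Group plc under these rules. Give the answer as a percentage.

26.7036%

By spousal attribution (R2), Zara Nakamura is treated as also owning Ingrid Kowalski's interest in Meridian Realty LP, giving 37% + 31% = 68%.
Chain via Meridian Realty LP → Silverbay Services GmbH (R1): 68% × 77% × 51% = 26.7036% of Pinebrook Group plc.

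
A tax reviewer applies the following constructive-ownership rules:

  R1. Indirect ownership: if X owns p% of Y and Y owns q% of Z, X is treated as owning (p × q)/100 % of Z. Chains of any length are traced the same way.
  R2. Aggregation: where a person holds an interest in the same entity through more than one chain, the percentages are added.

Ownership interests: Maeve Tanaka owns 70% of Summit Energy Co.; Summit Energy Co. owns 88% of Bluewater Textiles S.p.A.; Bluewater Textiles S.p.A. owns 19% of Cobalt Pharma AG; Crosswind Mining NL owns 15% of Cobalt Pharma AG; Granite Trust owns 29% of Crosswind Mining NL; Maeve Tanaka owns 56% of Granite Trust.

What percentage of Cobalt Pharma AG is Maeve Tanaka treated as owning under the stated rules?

14.14%

Chain via Summit Energy Co. → Bluewater Textiles S.p.A. (R1): 70% × 88% × 19% = 11.704% of Cobalt Pharma AG.
Chain via Granite Trust → Crosswind Mining NL (R1): 56% × 29% × 15% = 2.436% of Cobalt Pharma AG.
Aggregating (R2): 11.704% + 2.436% = 14.14%.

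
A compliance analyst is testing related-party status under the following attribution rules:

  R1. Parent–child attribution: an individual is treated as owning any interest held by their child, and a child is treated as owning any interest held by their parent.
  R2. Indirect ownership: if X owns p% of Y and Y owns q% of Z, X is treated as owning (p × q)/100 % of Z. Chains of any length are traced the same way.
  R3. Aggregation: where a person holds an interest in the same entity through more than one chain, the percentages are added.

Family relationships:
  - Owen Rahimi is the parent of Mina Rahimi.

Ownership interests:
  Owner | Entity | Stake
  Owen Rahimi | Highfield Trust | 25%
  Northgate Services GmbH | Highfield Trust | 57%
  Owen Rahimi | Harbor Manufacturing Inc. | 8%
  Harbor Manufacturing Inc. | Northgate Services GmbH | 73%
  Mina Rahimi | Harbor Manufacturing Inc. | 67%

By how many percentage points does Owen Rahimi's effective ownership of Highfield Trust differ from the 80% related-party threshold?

23.7925

By parent–child attribution (R1), Owen Rahimi is treated as also owning Mina Rahimi's interest in Harbor Manufacturing Inc, giving 8% + 67% = 75%.
Chain via Harbor Manufacturing Inc. → Northgate Services GmbH (R2): 75% × 73% × 57% = 31.2075% of Highfield Trust.
Direct interest in Highfield Trust: 25%.
Aggregating (R3): 31.2075% + 25% = 56.2075%.
56.2075% falls short of the 80% threshold by 23.7925 percentage points.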